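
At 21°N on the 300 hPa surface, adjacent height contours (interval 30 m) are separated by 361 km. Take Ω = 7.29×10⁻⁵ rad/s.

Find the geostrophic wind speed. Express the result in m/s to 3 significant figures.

15.6 m/s

Coriolis parameter at 21°N:
f = 2Ω sin φ = 2 × 7.29×10⁻⁵ × sin 21° = 5.23×10⁻⁵ s⁻¹
Height gradient: |∂Z/∂n| = 30 m / 361000 m = 8.31×10⁻⁵
On a pressure surface, geostrophic balance gives V_g = (g/f)|∂Z/∂n|:
V_g = 9.81 × 8.31×10⁻⁵ / 5.23×10⁻⁵ = 15.6 m/s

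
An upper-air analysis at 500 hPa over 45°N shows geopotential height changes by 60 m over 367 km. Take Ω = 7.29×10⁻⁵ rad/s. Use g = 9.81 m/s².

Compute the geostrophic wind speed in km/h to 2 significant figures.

56 km/h

Coriolis parameter at 45°N:
f = 2Ω sin φ = 2 × 7.29×10⁻⁵ × sin 45° = 1.03×10⁻⁴ s⁻¹
Height gradient: |∂Z/∂n| = 60 m / 367000 m = 1.63×10⁻⁴
On a pressure surface, geostrophic balance gives V_g = (g/f)|∂Z/∂n|:
V_g = 9.81 × 1.63×10⁻⁴ / 1.03×10⁻⁴ = 15.6 m/s
Converting: 15.6 m/s × 3.6 = 56 km/h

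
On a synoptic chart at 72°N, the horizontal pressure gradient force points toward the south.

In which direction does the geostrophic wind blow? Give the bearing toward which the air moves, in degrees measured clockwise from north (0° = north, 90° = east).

270°

The pressure-gradient force points toward the south (bearing 180°).
Geostrophic balance: in the Northern Hemisphere the Coriolis force deflects motion to the right, so the geostrophic wind blows 90° to the right of the pressure-gradient force (low pressure on the left).
Rotating 180° by 90° clockwise gives 270° — the wind blows toward the west.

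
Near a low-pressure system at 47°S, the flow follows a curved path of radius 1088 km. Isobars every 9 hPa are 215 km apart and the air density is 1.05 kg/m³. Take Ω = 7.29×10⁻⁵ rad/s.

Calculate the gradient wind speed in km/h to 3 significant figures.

107 km/h

Coriolis parameter at 47°S:
f = 2Ω sin φ = 2 × 7.29×10⁻⁵ × sin 47° = 1.07×10⁻⁴ s⁻¹
Pressure gradient: |∂P/∂n| = 900 Pa / 215000 m = 4.19×10⁻³ Pa/m
Geostrophic speed: V_g = |∂P/∂n|/(fρ) = 4.19×10⁻³/(1.07×10⁻⁴ × 1.05) = 37.4 m/s
Around a low, centrifugal force acts outward with Coriolis, so pressure-gradient force balances both:
(1/ρ)|∂P/∂n| = fV + V²/R  →  V² + fR·V − fR·V_g = 0
With fR = 1.07×10⁻⁴ × 1088×10³ m = 116 m/s:
V = [−fR + √((fR)² + 4 fR V_g)]/2 = [−116 + √(116² + 4×116×37.4)]/2 = 29.8 m/s
Subgeostrophic (V < V_g = 37.4 m/s), as expected around a low.
Converting: 29.8 m/s × 3.6 = 107 km/h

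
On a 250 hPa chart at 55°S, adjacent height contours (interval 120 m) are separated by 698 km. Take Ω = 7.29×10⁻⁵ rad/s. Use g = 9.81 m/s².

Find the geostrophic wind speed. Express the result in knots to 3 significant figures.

27.4 knots

Coriolis parameter at 55°S:
f = 2Ω sin φ = 2 × 7.29×10⁻⁵ × sin 55° = 1.19×10⁻⁴ s⁻¹
Height gradient: |∂Z/∂n| = 120 m / 698000 m = 1.72×10⁻⁴
On a pressure surface, geostrophic balance gives V_g = (g/f)|∂Z/∂n|:
V_g = 9.81 × 1.72×10⁻⁴ / 1.19×10⁻⁴ = 14.1 m/s
Converting: 14.1 m/s × 1.944 = 27.4 knots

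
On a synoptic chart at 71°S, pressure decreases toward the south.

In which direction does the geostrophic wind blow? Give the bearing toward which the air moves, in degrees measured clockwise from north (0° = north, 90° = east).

The pressure-gradient force points toward the south (bearing 180°).
Geostrophic balance: in the Southern Hemisphere the Coriolis force deflects motion to the left, so the geostrophic wind blows 90° to the left of the pressure-gradient force (low pressure on the right).
Rotating 180° by 90° counterclockwise gives 090° — the wind blows toward the east.

090°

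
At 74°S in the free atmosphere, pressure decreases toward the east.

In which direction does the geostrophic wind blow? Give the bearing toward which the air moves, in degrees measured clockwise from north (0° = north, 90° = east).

The pressure-gradient force points toward the east (bearing 090°).
Geostrophic balance: in the Southern Hemisphere the Coriolis force deflects motion to the left, so the geostrophic wind blows 90° to the left of the pressure-gradient force (low pressure on the right).
Rotating 090° by 90° counterclockwise gives 000° — the wind blows toward the north.

000°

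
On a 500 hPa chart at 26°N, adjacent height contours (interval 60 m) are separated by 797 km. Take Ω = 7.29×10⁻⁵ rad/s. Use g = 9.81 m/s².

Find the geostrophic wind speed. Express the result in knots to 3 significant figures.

22.5 knots

Coriolis parameter at 26°N:
f = 2Ω sin φ = 2 × 7.29×10⁻⁵ × sin 26° = 6.39×10⁻⁵ s⁻¹
Height gradient: |∂Z/∂n| = 60 m / 797000 m = 7.53×10⁻⁵
On a pressure surface, geostrophic balance gives V_g = (g/f)|∂Z/∂n|:
V_g = 9.81 × 7.53×10⁻⁵ / 6.39×10⁻⁵ = 11.6 m/s
Converting: 11.6 m/s × 1.944 = 22.5 knots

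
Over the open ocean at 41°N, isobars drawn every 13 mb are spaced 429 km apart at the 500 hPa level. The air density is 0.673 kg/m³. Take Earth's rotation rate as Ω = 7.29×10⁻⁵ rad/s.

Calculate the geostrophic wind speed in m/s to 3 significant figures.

Coriolis parameter at 41°N:
f = 2Ω sin φ = 2 × 7.29×10⁻⁵ × sin 41° = 9.57×10⁻⁵ s⁻¹
Pressure gradient: |∂P/∂n| = 1300 Pa / 429000 m = 3.03×10⁻³ Pa/m
Geostrophic balance (pressure-gradient force = Coriolis force):
V_g = (1/(fρ)) |∂P/∂n| = 3.03×10⁻³ / (9.57×10⁻⁵ × 0.673) = 47.1 m/s

47.1 m/s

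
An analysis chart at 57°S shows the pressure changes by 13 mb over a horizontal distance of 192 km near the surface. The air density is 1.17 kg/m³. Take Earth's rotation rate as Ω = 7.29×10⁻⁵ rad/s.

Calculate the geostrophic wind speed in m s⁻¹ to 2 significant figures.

Coriolis parameter at 57°S:
f = 2Ω sin φ = 2 × 7.29×10⁻⁵ × sin 57° = 1.22×10⁻⁴ s⁻¹
Pressure gradient: |∂P/∂n| = 1300 Pa / 192000 m = 6.77×10⁻³ Pa/m
Geostrophic balance (pressure-gradient force = Coriolis force):
V_g = (1/(fρ)) |∂P/∂n| = 6.77×10⁻³ / (1.22×10⁻⁴ × 1.17) = 47.3 m/s

47 m s⁻¹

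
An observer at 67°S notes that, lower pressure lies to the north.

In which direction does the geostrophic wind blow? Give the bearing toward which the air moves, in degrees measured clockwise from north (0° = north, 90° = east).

The pressure-gradient force points toward the north (bearing 000°).
Geostrophic balance: in the Southern Hemisphere the Coriolis force deflects motion to the left, so the geostrophic wind blows 90° to the left of the pressure-gradient force (low pressure on the right).
Rotating 000° by 90° counterclockwise gives 270° — the wind blows toward the west.

270°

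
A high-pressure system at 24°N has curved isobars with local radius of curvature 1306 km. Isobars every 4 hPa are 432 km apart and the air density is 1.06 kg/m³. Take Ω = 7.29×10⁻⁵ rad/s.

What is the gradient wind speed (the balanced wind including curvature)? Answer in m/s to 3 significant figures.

Coriolis parameter at 24°N:
f = 2Ω sin φ = 2 × 7.29×10⁻⁵ × sin 24° = 5.93×10⁻⁵ s⁻¹
Pressure gradient: |∂P/∂n| = 400 Pa / 432000 m = 9.26×10⁻⁴ Pa/m
Geostrophic speed: V_g = |∂P/∂n|/(fρ) = 9.26×10⁻⁴/(5.93×10⁻⁵ × 1.06) = 14.7 m/s
Around a high, pressure-gradient force acts outward with centrifugal, so Coriolis balances both:
fV = (1/ρ)|∂P/∂n| + V²/R  →  V² − fR·V + fR·V_g = 0
With fR = 5.93×10⁻⁵ × 1306×10³ m = 77.4 m/s:
V = [fR − √((fR)² − 4 fR V_g)]/2 = [77.4 − √(77.4² − 4×77.4×14.7)]/2 = 19.8 m/s
Supergeostrophic (V > V_g = 14.7 m/s), as expected around a high.

19.8 m/s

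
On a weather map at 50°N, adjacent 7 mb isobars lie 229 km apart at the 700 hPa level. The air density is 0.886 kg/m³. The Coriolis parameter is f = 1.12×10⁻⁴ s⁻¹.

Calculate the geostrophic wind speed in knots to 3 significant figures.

Pressure gradient: |∂P/∂n| = 700 Pa / 229000 m = 3.06×10⁻³ Pa/m
Geostrophic balance (pressure-gradient force = Coriolis force):
V_g = (1/(fρ)) |∂P/∂n| = 3.06×10⁻³ / (1.12×10⁻⁴ × 0.886) = 30.8 m/s
Converting: 30.8 m/s × 1.944 = 59.9 knots

59.9 knots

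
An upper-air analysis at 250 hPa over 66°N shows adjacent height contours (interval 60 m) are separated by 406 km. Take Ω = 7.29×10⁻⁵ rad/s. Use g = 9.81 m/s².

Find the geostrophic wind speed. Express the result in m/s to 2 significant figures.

11 m/s

Coriolis parameter at 66°N:
f = 2Ω sin φ = 2 × 7.29×10⁻⁵ × sin 66° = 1.33×10⁻⁴ s⁻¹
Height gradient: |∂Z/∂n| = 60 m / 406000 m = 1.48×10⁻⁴
On a pressure surface, geostrophic balance gives V_g = (g/f)|∂Z/∂n|:
V_g = 9.81 × 1.48×10⁻⁴ / 1.33×10⁻⁴ = 10.9 m/s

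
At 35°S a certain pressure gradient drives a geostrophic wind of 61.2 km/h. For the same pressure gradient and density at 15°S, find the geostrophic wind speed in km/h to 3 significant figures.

With the same pressure gradient and density, V_g ∝ 1/f ∝ 1/sin φ.
V₂ = V₁ · sin φ₁ / sin φ₂ = 61.2 × sin 35° / sin 15°
V₂ = 61.2 × 0.5736/0.2588 = 136 km/h

136 km/h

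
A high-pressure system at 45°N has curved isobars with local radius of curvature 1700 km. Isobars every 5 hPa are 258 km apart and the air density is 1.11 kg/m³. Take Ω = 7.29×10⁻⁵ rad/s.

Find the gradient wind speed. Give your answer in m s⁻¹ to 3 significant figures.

19.0 m s⁻¹

Coriolis parameter at 45°N:
f = 2Ω sin φ = 2 × 7.29×10⁻⁵ × sin 45° = 1.03×10⁻⁴ s⁻¹
Pressure gradient: |∂P/∂n| = 500 Pa / 258000 m = 1.94×10⁻³ Pa/m
Geostrophic speed: V_g = |∂P/∂n|/(fρ) = 1.94×10⁻³/(1.03×10⁻⁴ × 1.11) = 16.9 m/s
Around a high, pressure-gradient force acts outward with centrifugal, so Coriolis balances both:
fV = (1/ρ)|∂P/∂n| + V²/R  →  V² − fR·V + fR·V_g = 0
With fR = 1.03×10⁻⁴ × 1700×10³ m = 175 m/s:
V = [fR − √((fR)² − 4 fR V_g)]/2 = [175 − √(175² − 4×175×16.9)]/2 = 19 m/s
Supergeostrophic (V > V_g = 16.9 m/s), as expected around a high.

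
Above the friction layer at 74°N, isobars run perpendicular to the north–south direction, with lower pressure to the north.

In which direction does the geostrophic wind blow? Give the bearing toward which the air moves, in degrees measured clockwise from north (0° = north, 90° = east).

090°

The pressure-gradient force points toward the north (bearing 000°).
Geostrophic balance: in the Northern Hemisphere the Coriolis force deflects motion to the right, so the geostrophic wind blows 90° to the right of the pressure-gradient force (low pressure on the left).
Rotating 000° by 90° clockwise gives 090° — the wind blows toward the east.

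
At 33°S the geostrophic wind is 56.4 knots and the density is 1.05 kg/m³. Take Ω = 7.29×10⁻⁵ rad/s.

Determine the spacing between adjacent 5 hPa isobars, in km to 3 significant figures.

207 km

Coriolis parameter at 33°S:
f = 2Ω sin φ = 2 × 7.29×10⁻⁵ × sin 33° = 7.94×10⁻⁵ s⁻¹
Wind speed in SI: 56.4 knots = 29.0 m/s
Geostrophic balance rearranged: |∂P/∂n| = f ρ V_g
|∂P/∂n| = 7.94×10⁻⁵ × 1.05 × 29.0 = 2.42×10⁻³ Pa/m
Isobar spacing: Δn = ΔP/|∂P/∂n| = 500 Pa / 2.42×10⁻³ Pa/m = 206679 m ≈ 207 km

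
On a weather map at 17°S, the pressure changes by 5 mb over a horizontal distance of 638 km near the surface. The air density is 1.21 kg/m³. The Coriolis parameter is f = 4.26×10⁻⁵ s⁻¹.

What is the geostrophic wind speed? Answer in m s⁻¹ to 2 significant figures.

15 m s⁻¹

Pressure gradient: |∂P/∂n| = 500 Pa / 638000 m = 7.84×10⁻⁴ Pa/m
Geostrophic balance (pressure-gradient force = Coriolis force):
V_g = (1/(fρ)) |∂P/∂n| = 7.84×10⁻⁴ / (4.26×10⁻⁵ × 1.21) = 15.2 m/s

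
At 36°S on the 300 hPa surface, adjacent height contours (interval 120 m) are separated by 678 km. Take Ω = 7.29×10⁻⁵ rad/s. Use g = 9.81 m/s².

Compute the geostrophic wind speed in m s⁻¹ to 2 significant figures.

20 m s⁻¹

Coriolis parameter at 36°S:
f = 2Ω sin φ = 2 × 7.29×10⁻⁵ × sin 36° = 8.57×10⁻⁵ s⁻¹
Height gradient: |∂Z/∂n| = 120 m / 678000 m = 1.77×10⁻⁴
On a pressure surface, geostrophic balance gives V_g = (g/f)|∂Z/∂n|:
V_g = 9.81 × 1.77×10⁻⁴ / 8.57×10⁻⁵ = 20.3 m/s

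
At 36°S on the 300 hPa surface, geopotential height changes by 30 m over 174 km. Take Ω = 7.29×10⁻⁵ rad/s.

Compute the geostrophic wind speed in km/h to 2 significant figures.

Coriolis parameter at 36°S:
f = 2Ω sin φ = 2 × 7.29×10⁻⁵ × sin 36° = 8.57×10⁻⁵ s⁻¹
Height gradient: |∂Z/∂n| = 30 m / 174000 m = 1.72×10⁻⁴
On a pressure surface, geostrophic balance gives V_g = (g/f)|∂Z/∂n|:
V_g = 9.81 × 1.72×10⁻⁴ / 8.57×10⁻⁵ = 19.7 m/s
Converting: 19.7 m/s × 3.6 = 71 km/h

71 km/h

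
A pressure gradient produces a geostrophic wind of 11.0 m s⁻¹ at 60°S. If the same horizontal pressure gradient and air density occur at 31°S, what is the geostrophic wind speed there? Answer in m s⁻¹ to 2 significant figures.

18 m s⁻¹

With the same pressure gradient and density, V_g ∝ 1/f ∝ 1/sin φ.
V₂ = V₁ · sin φ₁ / sin φ₂ = 11.0 × sin 60° / sin 31°
V₂ = 11.0 × 0.8660/0.5150 = 18 m s⁻¹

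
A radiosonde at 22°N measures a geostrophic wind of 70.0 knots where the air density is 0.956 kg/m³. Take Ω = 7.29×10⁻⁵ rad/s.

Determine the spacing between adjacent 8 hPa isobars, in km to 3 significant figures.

Coriolis parameter at 22°N:
f = 2Ω sin φ = 2 × 7.29×10⁻⁵ × sin 22° = 5.46×10⁻⁵ s⁻¹
Wind speed in SI: 70.0 knots = 36.0 m/s
Geostrophic balance rearranged: |∂P/∂n| = f ρ V_g
|∂P/∂n| = 5.46×10⁻⁵ × 0.956 × 36.0 = 1.88×10⁻³ Pa/m
Isobar spacing: Δn = ΔP/|∂P/∂n| = 800 Pa / 1.88×10⁻³ Pa/m = 425464 m ≈ 425 km

425 km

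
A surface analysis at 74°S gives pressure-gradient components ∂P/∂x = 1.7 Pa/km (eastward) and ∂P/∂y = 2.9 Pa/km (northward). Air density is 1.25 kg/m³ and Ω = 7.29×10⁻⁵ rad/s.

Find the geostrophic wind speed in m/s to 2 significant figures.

Coriolis parameter at 74°S:
f = 2Ω sin φ = 2 × 7.29×10⁻⁵ × sin 74° = 1.40×10⁻⁴ s⁻¹
In the Southern Hemisphere f is negative: f = −1.40×10⁻⁴ s⁻¹.
Component geostrophic relations (x east, y north):
u_g = −(1/(fρ)) ∂P/∂y,  v_g = (1/(fρ)) ∂P/∂x
u_g = −(2.9×10⁻³)/(−1.40×10⁻⁴ × 1.25) = 16.6 m/s;  v_g = (1.7×10⁻³)/(−1.40×10⁻⁴ × 1.25) = −9.70 m/s
|V_g| = √(u_g² + v_g²) = 19.2 m/s

19 m/s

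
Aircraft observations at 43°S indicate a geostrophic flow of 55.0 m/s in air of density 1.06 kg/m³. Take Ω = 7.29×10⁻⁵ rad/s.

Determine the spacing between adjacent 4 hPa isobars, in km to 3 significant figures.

Coriolis parameter at 43°S:
f = 2Ω sin φ = 2 × 7.29×10⁻⁵ × sin 43° = 9.94×10⁻⁵ s⁻¹
Geostrophic balance rearranged: |∂P/∂n| = f ρ V_g
|∂P/∂n| = 9.94×10⁻⁵ × 1.06 × 55.0 = 5.80×10⁻³ Pa/m
Isobar spacing: Δn = ΔP/|∂P/∂n| = 400 Pa / 5.80×10⁻³ Pa/m = 69000 m ≈ 69.0 km

69.0 km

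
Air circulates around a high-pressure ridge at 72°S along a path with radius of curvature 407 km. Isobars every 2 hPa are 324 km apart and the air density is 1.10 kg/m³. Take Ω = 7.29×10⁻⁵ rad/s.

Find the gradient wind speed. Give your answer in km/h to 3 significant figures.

Coriolis parameter at 72°S:
f = 2Ω sin φ = 2 × 7.29×10⁻⁵ × sin 72° = 1.39×10⁻⁴ s⁻¹
Pressure gradient: |∂P/∂n| = 200 Pa / 324000 m = 6.17×10⁻⁴ Pa/m
Geostrophic speed: V_g = |∂P/∂n|/(fρ) = 6.17×10⁻⁴/(1.39×10⁻⁴ × 1.10) = 4.05 m/s
Around a high, pressure-gradient force acts outward with centrifugal, so Coriolis balances both:
fV = (1/ρ)|∂P/∂n| + V²/R  →  V² − fR·V + fR·V_g = 0
With fR = 1.39×10⁻⁴ × 407×10³ m = 56.4 m/s:
V = [fR − √((fR)² − 4 fR V_g)]/2 = [56.4 − √(56.4² − 4×56.4×4.05)]/2 = 4.39 m/s
Supergeostrophic (V > V_g = 4.05 m/s), as expected around a high.
Converting: 4.39 m/s × 3.6 = 15.8 km/h

15.8 km/h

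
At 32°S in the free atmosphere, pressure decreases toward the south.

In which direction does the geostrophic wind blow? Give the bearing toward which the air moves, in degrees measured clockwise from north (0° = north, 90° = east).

The pressure-gradient force points toward the south (bearing 180°).
Geostrophic balance: in the Southern Hemisphere the Coriolis force deflects motion to the left, so the geostrophic wind blows 90° to the left of the pressure-gradient force (low pressure on the right).
Rotating 180° by 90° counterclockwise gives 090° — the wind blows toward the east.

090°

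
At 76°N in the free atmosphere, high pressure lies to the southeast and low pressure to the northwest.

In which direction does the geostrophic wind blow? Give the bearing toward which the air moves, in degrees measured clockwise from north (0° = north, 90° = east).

045°

The pressure-gradient force points toward the northwest (bearing 315°).
Geostrophic balance: in the Northern Hemisphere the Coriolis force deflects motion to the right, so the geostrophic wind blows 90° to the right of the pressure-gradient force (low pressure on the left).
Rotating 315° by 90° clockwise gives 045° — the wind blows toward the northeast.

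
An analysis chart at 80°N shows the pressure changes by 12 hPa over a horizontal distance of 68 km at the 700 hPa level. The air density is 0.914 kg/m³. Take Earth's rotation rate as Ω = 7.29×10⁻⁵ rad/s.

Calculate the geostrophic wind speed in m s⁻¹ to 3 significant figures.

Coriolis parameter at 80°N:
f = 2Ω sin φ = 2 × 7.29×10⁻⁵ × sin 80° = 1.44×10⁻⁴ s⁻¹
Pressure gradient: |∂P/∂n| = 1200 Pa / 68000 m = 1.76×10⁻² Pa/m
Geostrophic balance (pressure-gradient force = Coriolis force):
V_g = (1/(fρ)) |∂P/∂n| = 1.76×10⁻² / (1.44×10⁻⁴ × 0.914) = 134 m/s

134 m s⁻¹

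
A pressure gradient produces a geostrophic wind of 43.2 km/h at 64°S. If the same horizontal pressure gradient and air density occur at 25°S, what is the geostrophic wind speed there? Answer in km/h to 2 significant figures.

92 km/h

With the same pressure gradient and density, V_g ∝ 1/f ∝ 1/sin φ.
V₂ = V₁ · sin φ₁ / sin φ₂ = 43.2 × sin 64° / sin 25°
V₂ = 43.2 × 0.8988/0.4226 = 92 km/h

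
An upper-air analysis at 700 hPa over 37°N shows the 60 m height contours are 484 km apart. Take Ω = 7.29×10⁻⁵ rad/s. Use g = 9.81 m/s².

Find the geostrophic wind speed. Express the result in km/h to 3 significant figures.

Coriolis parameter at 37°N:
f = 2Ω sin φ = 2 × 7.29×10⁻⁵ × sin 37° = 8.77×10⁻⁵ s⁻¹
Height gradient: |∂Z/∂n| = 60 m / 484000 m = 1.24×10⁻⁴
On a pressure surface, geostrophic balance gives V_g = (g/f)|∂Z/∂n|:
V_g = 9.81 × 1.24×10⁻⁴ / 8.77×10⁻⁵ = 13.9 m/s
Converting: 13.9 m/s × 3.6 = 49.9 km/h

49.9 km/h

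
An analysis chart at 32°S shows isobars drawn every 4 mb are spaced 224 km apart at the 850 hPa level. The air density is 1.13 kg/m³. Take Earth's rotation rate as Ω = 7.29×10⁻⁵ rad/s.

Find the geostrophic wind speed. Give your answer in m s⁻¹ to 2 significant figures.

Coriolis parameter at 32°S:
f = 2Ω sin φ = 2 × 7.29×10⁻⁵ × sin 32° = 7.73×10⁻⁵ s⁻¹
Pressure gradient: |∂P/∂n| = 400 Pa / 224000 m = 1.79×10⁻³ Pa/m
Geostrophic balance (pressure-gradient force = Coriolis force):
V_g = (1/(fρ)) |∂P/∂n| = 1.79×10⁻³ / (7.73×10⁻⁵ × 1.13) = 20.5 m/s

20 m s⁻¹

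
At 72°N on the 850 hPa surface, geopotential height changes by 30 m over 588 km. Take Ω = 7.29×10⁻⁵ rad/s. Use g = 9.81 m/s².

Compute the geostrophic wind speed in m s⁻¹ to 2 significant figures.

Coriolis parameter at 72°N:
f = 2Ω sin φ = 2 × 7.29×10⁻⁵ × sin 72° = 1.39×10⁻⁴ s⁻¹
Height gradient: |∂Z/∂n| = 30 m / 588000 m = 5.10×10⁻⁵
On a pressure surface, geostrophic balance gives V_g = (g/f)|∂Z/∂n|:
V_g = 9.81 × 5.10×10⁻⁵ / 1.39×10⁻⁴ = 3.61 m/s

3.6 m s⁻¹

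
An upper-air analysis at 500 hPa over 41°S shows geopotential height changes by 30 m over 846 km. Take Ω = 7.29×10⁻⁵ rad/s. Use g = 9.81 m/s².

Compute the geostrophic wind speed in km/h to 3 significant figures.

13.1 km/h

Coriolis parameter at 41°S:
f = 2Ω sin φ = 2 × 7.29×10⁻⁵ × sin 41° = 9.57×10⁻⁵ s⁻¹
Height gradient: |∂Z/∂n| = 30 m / 846000 m = 3.55×10⁻⁵
On a pressure surface, geostrophic balance gives V_g = (g/f)|∂Z/∂n|:
V_g = 9.81 × 3.55×10⁻⁵ / 9.57×10⁻⁵ = 3.64 m/s
Converting: 3.64 m/s × 3.6 = 13.1 km/h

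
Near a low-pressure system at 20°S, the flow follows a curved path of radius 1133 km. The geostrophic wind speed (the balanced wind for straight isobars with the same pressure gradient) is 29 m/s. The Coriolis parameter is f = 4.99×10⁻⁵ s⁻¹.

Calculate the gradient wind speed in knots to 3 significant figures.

Around a low, centrifugal force acts outward with Coriolis, so pressure-gradient force balances both:
(1/ρ)|∂P/∂n| = fV + V²/R  →  V² + fR·V − fR·V_g = 0
With fR = 4.99×10⁻⁵ × 1133×10³ m = 56.5 m/s:
V = [−fR + √((fR)² + 4 fR V_g)]/2 = [−56.5 + √(56.5² + 4×56.5×29)]/2 = 21.1 m/s
Subgeostrophic (V < V_g = 29 m/s), as expected around a low.
Converting: 21.1 m/s × 1.944 = 41.0 knots

41.0 knots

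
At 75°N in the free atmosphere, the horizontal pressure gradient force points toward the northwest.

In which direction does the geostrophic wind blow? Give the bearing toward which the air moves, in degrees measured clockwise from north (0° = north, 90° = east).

045°

The pressure-gradient force points toward the northwest (bearing 315°).
Geostrophic balance: in the Northern Hemisphere the Coriolis force deflects motion to the right, so the geostrophic wind blows 90° to the right of the pressure-gradient force (low pressure on the left).
Rotating 315° by 90° clockwise gives 045° — the wind blows toward the northeast.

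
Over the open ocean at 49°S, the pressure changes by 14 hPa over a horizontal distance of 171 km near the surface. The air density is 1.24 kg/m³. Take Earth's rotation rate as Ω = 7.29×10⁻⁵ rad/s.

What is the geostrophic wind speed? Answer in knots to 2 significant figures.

Coriolis parameter at 49°S:
f = 2Ω sin φ = 2 × 7.29×10⁻⁵ × sin 49° = 1.10×10⁻⁴ s⁻¹
Pressure gradient: |∂P/∂n| = 1400 Pa / 171000 m = 8.19×10⁻³ Pa/m
Geostrophic balance (pressure-gradient force = Coriolis force):
V_g = (1/(fρ)) |∂P/∂n| = 8.19×10⁻³ / (1.10×10⁻⁴ × 1.24) = 60.0 m/s
Converting: 60.0 m/s × 1.944 = 120 knots

120 knots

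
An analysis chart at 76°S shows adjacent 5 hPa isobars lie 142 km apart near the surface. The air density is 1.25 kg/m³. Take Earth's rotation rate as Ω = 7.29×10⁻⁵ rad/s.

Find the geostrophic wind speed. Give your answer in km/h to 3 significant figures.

Coriolis parameter at 76°S:
f = 2Ω sin φ = 2 × 7.29×10⁻⁵ × sin 76° = 1.41×10⁻⁴ s⁻¹
Pressure gradient: |∂P/∂n| = 500 Pa / 142000 m = 3.52×10⁻³ Pa/m
Geostrophic balance (pressure-gradient force = Coriolis force):
V_g = (1/(fρ)) |∂P/∂n| = 3.52×10⁻³ / (1.41×10⁻⁴ × 1.25) = 19.9 m/s
Converting: 19.9 m/s × 3.6 = 71.7 km/h

71.7 km/h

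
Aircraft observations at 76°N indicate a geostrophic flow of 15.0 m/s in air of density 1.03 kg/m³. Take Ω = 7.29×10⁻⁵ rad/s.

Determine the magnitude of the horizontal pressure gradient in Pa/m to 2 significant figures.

2.2×10⁻³ Pa/m

Coriolis parameter at 76°N:
f = 2Ω sin φ = 2 × 7.29×10⁻⁵ × sin 76° = 1.41×10⁻⁴ s⁻¹
Geostrophic balance rearranged: |∂P/∂n| = f ρ V_g
|∂P/∂n| = 1.41×10⁻⁴ × 1.03 × 15.0 = 2.19×10⁻³ Pa/m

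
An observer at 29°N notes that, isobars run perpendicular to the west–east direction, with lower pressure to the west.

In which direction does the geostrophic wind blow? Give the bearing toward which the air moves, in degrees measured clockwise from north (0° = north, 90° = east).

000°

The pressure-gradient force points toward the west (bearing 270°).
Geostrophic balance: in the Northern Hemisphere the Coriolis force deflects motion to the right, so the geostrophic wind blows 90° to the right of the pressure-gradient force (low pressure on the left).
Rotating 270° by 90° clockwise gives 000° — the wind blows toward the north.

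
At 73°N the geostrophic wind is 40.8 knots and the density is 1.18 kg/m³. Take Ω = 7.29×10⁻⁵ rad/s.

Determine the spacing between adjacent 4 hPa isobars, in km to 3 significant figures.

116 km

Coriolis parameter at 73°N:
f = 2Ω sin φ = 2 × 7.29×10⁻⁵ × sin 73° = 1.39×10⁻⁴ s⁻¹
Wind speed in SI: 40.8 knots = 21.0 m/s
Geostrophic balance rearranged: |∂P/∂n| = f ρ V_g
|∂P/∂n| = 1.39×10⁻⁴ × 1.18 × 21.0 = 3.45×10⁻³ Pa/m
Isobar spacing: Δn = ΔP/|∂P/∂n| = 400 Pa / 3.45×10⁻³ Pa/m = 115831 m ≈ 116 km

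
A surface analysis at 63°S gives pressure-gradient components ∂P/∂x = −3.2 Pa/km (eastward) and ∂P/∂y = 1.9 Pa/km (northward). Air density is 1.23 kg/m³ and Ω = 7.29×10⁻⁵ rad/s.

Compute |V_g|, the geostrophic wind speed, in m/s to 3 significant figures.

Coriolis parameter at 63°S:
f = 2Ω sin φ = 2 × 7.29×10⁻⁵ × sin 63° = 1.30×10⁻⁴ s⁻¹
In the Southern Hemisphere f is negative: f = −1.30×10⁻⁴ s⁻¹.
Component geostrophic relations (x east, y north):
u_g = −(1/(fρ)) ∂P/∂y,  v_g = (1/(fρ)) ∂P/∂x
u_g = −(1.9×10⁻³)/(−1.30×10⁻⁴ × 1.23) = 11.9 m/s;  v_g = (−3.2×10⁻³)/(−1.30×10⁻⁴ × 1.23) = 20.0 m/s
|V_g| = √(u_g² + v_g²) = 23.3 m/s

23.3 m/s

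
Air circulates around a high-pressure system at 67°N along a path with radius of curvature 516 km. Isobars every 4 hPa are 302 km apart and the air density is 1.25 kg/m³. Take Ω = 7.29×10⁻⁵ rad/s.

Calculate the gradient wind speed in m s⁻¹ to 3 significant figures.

Coriolis parameter at 67°N:
f = 2Ω sin φ = 2 × 7.29×10⁻⁵ × sin 67° = 1.34×10⁻⁴ s⁻¹
Pressure gradient: |∂P/∂n| = 400 Pa / 302000 m = 1.32×10⁻³ Pa/m
Geostrophic speed: V_g = |∂P/∂n|/(fρ) = 1.32×10⁻³/(1.34×10⁻⁴ × 1.25) = 7.90 m/s
Around a high, pressure-gradient force acts outward with centrifugal, so Coriolis balances both:
fV = (1/ρ)|∂P/∂n| + V²/R  →  V² − fR·V + fR·V_g = 0
With fR = 1.34×10⁻⁴ × 516×10³ m = 69.3 m/s:
V = [fR − √((fR)² − 4 fR V_g)]/2 = [69.3 − √(69.3² − 4×69.3×7.9)]/2 = 9.09 m/s
Supergeostrophic (V > V_g = 7.9 m/s), as expected around a high.

9.09 m s⁻¹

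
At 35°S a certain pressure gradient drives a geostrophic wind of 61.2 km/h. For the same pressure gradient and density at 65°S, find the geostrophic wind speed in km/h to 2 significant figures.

With the same pressure gradient and density, V_g ∝ 1/f ∝ 1/sin φ.
V₂ = V₁ · sin φ₁ / sin φ₂ = 61.2 × sin 35° / sin 65°
V₂ = 61.2 × 0.5736/0.9063 = 39 km/h

39 km/h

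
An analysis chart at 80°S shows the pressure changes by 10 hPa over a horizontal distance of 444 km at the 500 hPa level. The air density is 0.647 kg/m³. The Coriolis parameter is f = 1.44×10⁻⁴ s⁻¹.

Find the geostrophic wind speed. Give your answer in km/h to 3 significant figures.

Pressure gradient: |∂P/∂n| = 1000 Pa / 444000 m = 2.25×10⁻³ Pa/m
Geostrophic balance (pressure-gradient force = Coriolis force):
V_g = (1/(fρ)) |∂P/∂n| = 2.25×10⁻³ / (1.44×10⁻⁴ × 0.647) = 24.2 m/s
Converting: 24.2 m/s × 3.6 = 87.0 km/h

87.0 km/h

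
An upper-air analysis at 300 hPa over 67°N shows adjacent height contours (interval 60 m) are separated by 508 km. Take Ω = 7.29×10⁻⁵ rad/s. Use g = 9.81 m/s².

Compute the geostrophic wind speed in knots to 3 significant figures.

16.8 knots

Coriolis parameter at 67°N:
f = 2Ω sin φ = 2 × 7.29×10⁻⁵ × sin 67° = 1.34×10⁻⁴ s⁻¹
Height gradient: |∂Z/∂n| = 60 m / 508000 m = 1.18×10⁻⁴
On a pressure surface, geostrophic balance gives V_g = (g/f)|∂Z/∂n|:
V_g = 9.81 × 1.18×10⁻⁴ / 1.34×10⁻⁴ = 8.63 m/s
Converting: 8.63 m/s × 1.944 = 16.8 knots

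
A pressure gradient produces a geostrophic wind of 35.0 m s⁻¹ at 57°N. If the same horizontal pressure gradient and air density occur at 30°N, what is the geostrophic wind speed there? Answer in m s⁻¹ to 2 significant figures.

With the same pressure gradient and density, V_g ∝ 1/f ∝ 1/sin φ.
V₂ = V₁ · sin φ₁ / sin φ₂ = 35.0 × sin 57° / sin 30°
V₂ = 35.0 × 0.8387/0.5000 = 59 m s⁻¹

59 m s⁻¹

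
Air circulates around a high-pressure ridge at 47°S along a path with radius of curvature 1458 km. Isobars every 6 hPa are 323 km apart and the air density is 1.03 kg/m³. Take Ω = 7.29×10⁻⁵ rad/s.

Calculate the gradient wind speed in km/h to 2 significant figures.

70 km/h

Coriolis parameter at 47°S:
f = 2Ω sin φ = 2 × 7.29×10⁻⁵ × sin 47° = 1.07×10⁻⁴ s⁻¹
Pressure gradient: |∂P/∂n| = 600 Pa / 323000 m = 1.86×10⁻³ Pa/m
Geostrophic speed: V_g = |∂P/∂n|/(fρ) = 1.86×10⁻³/(1.07×10⁻⁴ × 1.03) = 16.9 m/s
Around a high, pressure-gradient force acts outward with centrifugal, so Coriolis balances both:
fV = (1/ρ)|∂P/∂n| + V²/R  →  V² − fR·V + fR·V_g = 0
With fR = 1.07×10⁻⁴ × 1458×10³ m = 155 m/s:
V = [fR − √((fR)² − 4 fR V_g)]/2 = [155 − √(155² − 4×155×16.9)]/2 = 19.3 m/s
Supergeostrophic (V > V_g = 16.9 m/s), as expected around a high.
Converting: 19.3 m/s × 3.6 = 70 km/h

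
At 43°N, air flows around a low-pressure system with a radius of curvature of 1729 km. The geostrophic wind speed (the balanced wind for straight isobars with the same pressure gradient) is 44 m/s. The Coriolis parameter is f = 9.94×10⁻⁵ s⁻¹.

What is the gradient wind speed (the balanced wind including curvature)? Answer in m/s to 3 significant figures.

Around a low, centrifugal force acts outward with Coriolis, so pressure-gradient force balances both:
(1/ρ)|∂P/∂n| = fV + V²/R  →  V² + fR·V − fR·V_g = 0
With fR = 9.94×10⁻⁵ × 1729×10³ m = 172 m/s:
V = [−fR + √((fR)² + 4 fR V_g)]/2 = [−172 + √(172² + 4×172×44)]/2 = 36.3 m/s
Subgeostrophic (V < V_g = 44 m/s), as expected around a low.

36.3 m/s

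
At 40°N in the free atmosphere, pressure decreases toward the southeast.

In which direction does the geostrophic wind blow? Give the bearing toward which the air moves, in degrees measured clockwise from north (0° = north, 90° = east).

The pressure-gradient force points toward the southeast (bearing 135°).
Geostrophic balance: in the Northern Hemisphere the Coriolis force deflects motion to the right, so the geostrophic wind blows 90° to the right of the pressure-gradient force (low pressure on the left).
Rotating 135° by 90° clockwise gives 225° — the wind blows toward the southwest.

225°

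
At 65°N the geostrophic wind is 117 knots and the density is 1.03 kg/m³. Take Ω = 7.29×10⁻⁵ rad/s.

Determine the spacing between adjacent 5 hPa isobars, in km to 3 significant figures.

Coriolis parameter at 65°N:
f = 2Ω sin φ = 2 × 7.29×10⁻⁵ × sin 65° = 1.32×10⁻⁴ s⁻¹
Wind speed in SI: 117 knots = 60.2 m/s
Geostrophic balance rearranged: |∂P/∂n| = f ρ V_g
|∂P/∂n| = 1.32×10⁻⁴ × 1.03 × 60.2 = 8.19×10⁻³ Pa/m
Isobar spacing: Δn = ΔP/|∂P/∂n| = 500 Pa / 8.19×10⁻³ Pa/m = 61035 m ≈ 61.0 km

61.0 km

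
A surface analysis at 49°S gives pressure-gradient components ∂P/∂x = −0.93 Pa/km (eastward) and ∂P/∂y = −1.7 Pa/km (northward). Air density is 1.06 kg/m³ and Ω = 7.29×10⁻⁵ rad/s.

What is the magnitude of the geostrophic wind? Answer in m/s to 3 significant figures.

16.6 m/s

Coriolis parameter at 49°S:
f = 2Ω sin φ = 2 × 7.29×10⁻⁵ × sin 49° = 1.10×10⁻⁴ s⁻¹
In the Southern Hemisphere f is negative: f = −1.10×10⁻⁴ s⁻¹.
Component geostrophic relations (x east, y north):
u_g = −(1/(fρ)) ∂P/∂y,  v_g = (1/(fρ)) ∂P/∂x
u_g = −(−1.7×10⁻³)/(−1.10×10⁻⁴ × 1.06) = −14.6 m/s;  v_g = (−0.93×10⁻³)/(−1.10×10⁻⁴ × 1.06) = 7.97 m/s
|V_g| = √(u_g² + v_g²) = 16.6 m/s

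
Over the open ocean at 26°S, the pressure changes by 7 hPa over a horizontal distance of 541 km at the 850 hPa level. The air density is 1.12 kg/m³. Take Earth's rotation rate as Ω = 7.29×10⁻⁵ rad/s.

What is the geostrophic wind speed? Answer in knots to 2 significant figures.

35 knots

Coriolis parameter at 26°S:
f = 2Ω sin φ = 2 × 7.29×10⁻⁵ × sin 26° = 6.39×10⁻⁵ s⁻¹
Pressure gradient: |∂P/∂n| = 700 Pa / 541000 m = 1.29×10⁻³ Pa/m
Geostrophic balance (pressure-gradient force = Coriolis force):
V_g = (1/(fρ)) |∂P/∂n| = 1.29×10⁻³ / (6.39×10⁻⁵ × 1.12) = 18.1 m/s
Converting: 18.1 m/s × 1.944 = 35 knots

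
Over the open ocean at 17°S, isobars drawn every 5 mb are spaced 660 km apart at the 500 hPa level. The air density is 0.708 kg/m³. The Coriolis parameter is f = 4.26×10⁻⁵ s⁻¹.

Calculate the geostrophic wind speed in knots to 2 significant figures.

49 knots

Pressure gradient: |∂P/∂n| = 500 Pa / 660000 m = 7.58×10⁻⁴ Pa/m
Geostrophic balance (pressure-gradient force = Coriolis force):
V_g = (1/(fρ)) |∂P/∂n| = 7.58×10⁻⁴ / (4.26×10⁻⁵ × 0.708) = 25.1 m/s
Converting: 25.1 m/s × 1.944 = 49 knots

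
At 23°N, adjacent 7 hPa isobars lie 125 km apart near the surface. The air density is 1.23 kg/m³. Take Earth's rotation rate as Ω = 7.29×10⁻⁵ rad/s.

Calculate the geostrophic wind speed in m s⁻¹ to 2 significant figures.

80 m s⁻¹

Coriolis parameter at 23°N:
f = 2Ω sin φ = 2 × 7.29×10⁻⁵ × sin 23° = 5.70×10⁻⁵ s⁻¹
Pressure gradient: |∂P/∂n| = 700 Pa / 125000 m = 5.60×10⁻³ Pa/m
Geostrophic balance (pressure-gradient force = Coriolis force):
V_g = (1/(fρ)) |∂P/∂n| = 5.60×10⁻³ / (5.70×10⁻⁵ × 1.23) = 79.9 m/s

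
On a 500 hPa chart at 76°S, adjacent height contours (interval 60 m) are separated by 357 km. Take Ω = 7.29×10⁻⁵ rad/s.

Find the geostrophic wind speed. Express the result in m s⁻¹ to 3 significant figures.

11.7 m s⁻¹

Coriolis parameter at 76°S:
f = 2Ω sin φ = 2 × 7.29×10⁻⁵ × sin 76° = 1.41×10⁻⁴ s⁻¹
Height gradient: |∂Z/∂n| = 60 m / 357000 m = 1.68×10⁻⁴
On a pressure surface, geostrophic balance gives V_g = (g/f)|∂Z/∂n|:
V_g = 9.81 × 1.68×10⁻⁴ / 1.41×10⁻⁴ = 11.7 m/s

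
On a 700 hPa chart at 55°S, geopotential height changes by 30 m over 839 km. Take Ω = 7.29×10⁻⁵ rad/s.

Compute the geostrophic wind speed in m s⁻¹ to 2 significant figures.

2.9 m s⁻¹

Coriolis parameter at 55°S:
f = 2Ω sin φ = 2 × 7.29×10⁻⁵ × sin 55° = 1.19×10⁻⁴ s⁻¹
Height gradient: |∂Z/∂n| = 30 m / 839000 m = 3.58×10⁻⁵
On a pressure surface, geostrophic balance gives V_g = (g/f)|∂Z/∂n|:
V_g = 9.81 × 3.58×10⁻⁵ / 1.19×10⁻⁴ = 2.94 m/s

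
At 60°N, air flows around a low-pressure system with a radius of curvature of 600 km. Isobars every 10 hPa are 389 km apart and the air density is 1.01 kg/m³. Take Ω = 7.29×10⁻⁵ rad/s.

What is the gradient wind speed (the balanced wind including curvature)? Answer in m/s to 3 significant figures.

16.5 m/s

Coriolis parameter at 60°N:
f = 2Ω sin φ = 2 × 7.29×10⁻⁵ × sin 60° = 1.26×10⁻⁴ s⁻¹
Pressure gradient: |∂P/∂n| = 1000 Pa / 389000 m = 2.57×10⁻³ Pa/m
Geostrophic speed: V_g = |∂P/∂n|/(fρ) = 2.57×10⁻³/(1.26×10⁻⁴ × 1.01) = 20.2 m/s
Around a low, centrifugal force acts outward with Coriolis, so pressure-gradient force balances both:
(1/ρ)|∂P/∂n| = fV + V²/R  →  V² + fR·V − fR·V_g = 0
With fR = 1.26×10⁻⁴ × 600×10³ m = 75.8 m/s:
V = [−fR + √((fR)² + 4 fR V_g)]/2 = [−75.8 + √(75.8² + 4×75.8×20.2)]/2 = 16.5 m/s
Subgeostrophic (V < V_g = 20.2 m/s), as expected around a low.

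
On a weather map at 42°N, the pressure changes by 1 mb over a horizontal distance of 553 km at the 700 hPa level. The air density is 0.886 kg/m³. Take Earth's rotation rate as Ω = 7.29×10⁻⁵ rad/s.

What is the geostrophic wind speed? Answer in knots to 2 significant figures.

Coriolis parameter at 42°N:
f = 2Ω sin φ = 2 × 7.29×10⁻⁵ × sin 42° = 9.76×10⁻⁵ s⁻¹
Pressure gradient: |∂P/∂n| = 100 Pa / 553000 m = 1.81×10⁻⁴ Pa/m
Geostrophic balance (pressure-gradient force = Coriolis force):
V_g = (1/(fρ)) |∂P/∂n| = 1.81×10⁻⁴ / (9.76×10⁻⁵ × 0.886) = 2.09 m/s
Converting: 2.09 m/s × 1.944 = 4.1 knots

4.1 knots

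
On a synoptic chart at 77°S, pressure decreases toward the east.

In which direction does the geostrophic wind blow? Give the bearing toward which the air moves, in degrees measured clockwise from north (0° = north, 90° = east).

The pressure-gradient force points toward the east (bearing 090°).
Geostrophic balance: in the Southern Hemisphere the Coriolis force deflects motion to the left, so the geostrophic wind blows 90° to the left of the pressure-gradient force (low pressure on the right).
Rotating 090° by 90° counterclockwise gives 000° — the wind blows toward the north.

000°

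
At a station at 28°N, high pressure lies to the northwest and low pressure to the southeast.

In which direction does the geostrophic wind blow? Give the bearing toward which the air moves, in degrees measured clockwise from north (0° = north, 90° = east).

The pressure-gradient force points toward the southeast (bearing 135°).
Geostrophic balance: in the Northern Hemisphere the Coriolis force deflects motion to the right, so the geostrophic wind blows 90° to the right of the pressure-gradient force (low pressure on the left).
Rotating 135° by 90° clockwise gives 225° — the wind blows toward the southwest.

225°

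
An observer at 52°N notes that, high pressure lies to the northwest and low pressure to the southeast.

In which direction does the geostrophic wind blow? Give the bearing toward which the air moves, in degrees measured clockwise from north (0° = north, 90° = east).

225°

The pressure-gradient force points toward the southeast (bearing 135°).
Geostrophic balance: in the Northern Hemisphere the Coriolis force deflects motion to the right, so the geostrophic wind blows 90° to the right of the pressure-gradient force (low pressure on the left).
Rotating 135° by 90° clockwise gives 225° — the wind blows toward the southwest.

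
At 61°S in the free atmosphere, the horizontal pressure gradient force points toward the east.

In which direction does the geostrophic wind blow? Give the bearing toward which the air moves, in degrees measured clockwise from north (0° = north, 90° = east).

The pressure-gradient force points toward the east (bearing 090°).
Geostrophic balance: in the Southern Hemisphere the Coriolis force deflects motion to the left, so the geostrophic wind blows 90° to the left of the pressure-gradient force (low pressure on the right).
Rotating 090° by 90° counterclockwise gives 000° — the wind blows toward the north.

000°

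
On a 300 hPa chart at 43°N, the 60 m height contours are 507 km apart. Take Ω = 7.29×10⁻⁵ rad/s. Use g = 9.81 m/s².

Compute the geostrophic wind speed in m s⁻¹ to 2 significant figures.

Coriolis parameter at 43°N:
f = 2Ω sin φ = 2 × 7.29×10⁻⁵ × sin 43° = 9.94×10⁻⁵ s⁻¹
Height gradient: |∂Z/∂n| = 60 m / 507000 m = 1.18×10⁻⁴
On a pressure surface, geostrophic balance gives V_g = (g/f)|∂Z/∂n|:
V_g = 9.81 × 1.18×10⁻⁴ / 9.94×10⁻⁵ = 11.7 m/s

12 m s⁻¹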